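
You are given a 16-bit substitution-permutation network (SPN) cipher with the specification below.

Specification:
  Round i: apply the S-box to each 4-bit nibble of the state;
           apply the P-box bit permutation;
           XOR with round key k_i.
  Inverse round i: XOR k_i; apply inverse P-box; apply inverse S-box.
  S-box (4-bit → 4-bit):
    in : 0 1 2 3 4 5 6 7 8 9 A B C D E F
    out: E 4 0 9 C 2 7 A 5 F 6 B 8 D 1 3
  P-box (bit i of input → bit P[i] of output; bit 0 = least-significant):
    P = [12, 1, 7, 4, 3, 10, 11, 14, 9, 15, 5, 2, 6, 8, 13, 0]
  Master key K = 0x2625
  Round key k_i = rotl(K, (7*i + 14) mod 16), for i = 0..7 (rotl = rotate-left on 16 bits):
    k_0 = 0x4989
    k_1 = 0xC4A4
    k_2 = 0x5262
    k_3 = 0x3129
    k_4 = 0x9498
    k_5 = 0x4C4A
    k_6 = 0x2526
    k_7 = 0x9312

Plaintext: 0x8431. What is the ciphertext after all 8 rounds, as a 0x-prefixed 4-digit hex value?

0xB2F6

s_0 = plaintext = 0x8431
s_1 = Round(s_0, k_0) = 0x2965
s_2 = Round(s_1, k_1) = 0x4A8A
s_3 = Round(s_2, k_2) = 0xFAC9
s_4 = Round(s_3, k_3) = 0xE0DB
s_5 = Round(s_4, k_4) = 0x4CE6
s_6 = Round(s_5, k_5) = 0x7CC5
s_7 = Round(s_6, k_6) = 0x6421
s_8 = Round(s_7, k_7) = 0xB2F6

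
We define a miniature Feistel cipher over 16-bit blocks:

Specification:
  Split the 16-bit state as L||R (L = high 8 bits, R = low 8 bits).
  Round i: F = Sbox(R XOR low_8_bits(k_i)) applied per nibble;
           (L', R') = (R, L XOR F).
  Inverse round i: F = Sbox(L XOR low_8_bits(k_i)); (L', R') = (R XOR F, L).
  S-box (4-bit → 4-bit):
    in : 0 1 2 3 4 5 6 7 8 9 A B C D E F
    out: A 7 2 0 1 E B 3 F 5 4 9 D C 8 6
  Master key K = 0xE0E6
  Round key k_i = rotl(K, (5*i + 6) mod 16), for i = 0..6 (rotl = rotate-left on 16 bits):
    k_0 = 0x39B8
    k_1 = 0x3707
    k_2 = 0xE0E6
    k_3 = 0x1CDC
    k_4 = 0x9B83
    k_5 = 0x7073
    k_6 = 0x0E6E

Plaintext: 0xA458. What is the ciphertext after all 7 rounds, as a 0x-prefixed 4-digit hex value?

s_0 = plaintext = 0xA458
s_1 = Round(s_0, k_0) = 0x582E
s_2 = Round(s_1, k_1) = 0x2E7D
s_3 = Round(s_2, k_2) = 0x7D77
s_4 = Round(s_3, k_3) = 0x7734
s_5 = Round(s_4, k_4) = 0x34E4
s_6 = Round(s_5, k_5) = 0xE467
s_7 = Round(s_6, k_6) = 0x6741

0x6741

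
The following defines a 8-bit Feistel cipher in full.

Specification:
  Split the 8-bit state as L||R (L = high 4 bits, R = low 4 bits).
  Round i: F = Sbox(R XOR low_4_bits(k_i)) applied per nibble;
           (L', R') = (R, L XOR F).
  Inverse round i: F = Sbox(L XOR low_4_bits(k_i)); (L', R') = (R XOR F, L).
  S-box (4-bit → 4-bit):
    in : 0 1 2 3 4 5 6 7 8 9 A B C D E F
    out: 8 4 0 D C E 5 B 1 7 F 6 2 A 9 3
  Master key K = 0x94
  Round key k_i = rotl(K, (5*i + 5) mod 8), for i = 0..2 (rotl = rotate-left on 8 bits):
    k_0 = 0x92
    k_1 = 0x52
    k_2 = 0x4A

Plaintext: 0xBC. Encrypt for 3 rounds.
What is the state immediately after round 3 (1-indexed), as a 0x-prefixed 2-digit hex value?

s_0 = plaintext = 0xBC
s_1 = Round(s_0, k_0) = 0xC2
s_2 = Round(s_1, k_1) = 0x24
s_3 = Round(s_2, k_2) = 0x4B

0x4B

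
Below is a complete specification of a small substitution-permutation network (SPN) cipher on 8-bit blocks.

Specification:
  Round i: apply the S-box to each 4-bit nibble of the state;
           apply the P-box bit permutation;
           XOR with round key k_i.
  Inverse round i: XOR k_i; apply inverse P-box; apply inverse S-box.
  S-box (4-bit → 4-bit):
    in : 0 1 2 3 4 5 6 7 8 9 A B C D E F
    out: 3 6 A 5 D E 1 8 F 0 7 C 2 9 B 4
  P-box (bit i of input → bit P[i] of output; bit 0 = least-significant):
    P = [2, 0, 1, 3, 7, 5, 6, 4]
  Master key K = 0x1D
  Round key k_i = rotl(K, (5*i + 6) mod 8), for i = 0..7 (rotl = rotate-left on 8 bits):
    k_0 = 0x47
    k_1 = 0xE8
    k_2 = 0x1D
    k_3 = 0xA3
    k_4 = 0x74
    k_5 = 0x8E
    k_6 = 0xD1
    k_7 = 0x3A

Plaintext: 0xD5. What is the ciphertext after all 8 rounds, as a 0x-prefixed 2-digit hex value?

s_0 = plaintext = 0xD5
s_1 = Round(s_0, k_0) = 0xDC
s_2 = Round(s_1, k_1) = 0x79
s_3 = Round(s_2, k_2) = 0x0D
s_4 = Round(s_3, k_3) = 0x0F
s_5 = Round(s_4, k_4) = 0xD6
s_6 = Round(s_5, k_5) = 0x1A
s_7 = Round(s_6, k_6) = 0xB6
s_8 = Round(s_7, k_7) = 0x6E

0x6E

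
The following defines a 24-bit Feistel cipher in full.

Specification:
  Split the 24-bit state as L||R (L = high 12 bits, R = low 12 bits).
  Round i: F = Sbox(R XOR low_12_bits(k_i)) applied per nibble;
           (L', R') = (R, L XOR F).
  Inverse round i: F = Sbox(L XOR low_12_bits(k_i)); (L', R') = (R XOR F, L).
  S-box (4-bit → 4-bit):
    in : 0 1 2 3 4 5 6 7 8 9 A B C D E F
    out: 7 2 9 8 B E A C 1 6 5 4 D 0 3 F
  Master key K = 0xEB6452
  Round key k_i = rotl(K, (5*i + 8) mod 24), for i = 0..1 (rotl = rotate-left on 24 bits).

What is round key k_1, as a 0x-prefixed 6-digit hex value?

K = 0xEB6452
k_0 = rotl(K, (5*0+8) mod 24) = rotl(K, 8) = 0x6452EB
k_1 = rotl(K, (5*1+8) mod 24) = rotl(K, 13) = 0x8A5D6C

0x8A5D6C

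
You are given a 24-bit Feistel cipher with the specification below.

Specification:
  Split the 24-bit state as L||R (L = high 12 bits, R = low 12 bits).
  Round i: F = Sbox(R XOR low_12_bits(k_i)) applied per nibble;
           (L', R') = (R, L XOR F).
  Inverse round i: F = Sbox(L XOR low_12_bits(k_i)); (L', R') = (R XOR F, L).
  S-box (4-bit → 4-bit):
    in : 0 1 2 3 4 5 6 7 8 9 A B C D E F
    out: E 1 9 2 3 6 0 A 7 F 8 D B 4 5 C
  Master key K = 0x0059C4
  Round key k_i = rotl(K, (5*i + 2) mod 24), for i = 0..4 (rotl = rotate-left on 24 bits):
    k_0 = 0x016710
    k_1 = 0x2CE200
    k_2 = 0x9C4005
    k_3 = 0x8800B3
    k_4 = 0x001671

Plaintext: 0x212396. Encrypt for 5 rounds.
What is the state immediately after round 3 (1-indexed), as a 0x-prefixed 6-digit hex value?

0x19F09A

s_0 = plaintext = 0x212396
s_1 = Round(s_0, k_0) = 0x396162
s_2 = Round(s_1, k_1) = 0x16219F
s_3 = Round(s_2, k_2) = 0x19F09A
s_4 = Round(s_3, k_3) = 0x09AF00
s_5 = Round(s_4, k_4) = 0xF00F3B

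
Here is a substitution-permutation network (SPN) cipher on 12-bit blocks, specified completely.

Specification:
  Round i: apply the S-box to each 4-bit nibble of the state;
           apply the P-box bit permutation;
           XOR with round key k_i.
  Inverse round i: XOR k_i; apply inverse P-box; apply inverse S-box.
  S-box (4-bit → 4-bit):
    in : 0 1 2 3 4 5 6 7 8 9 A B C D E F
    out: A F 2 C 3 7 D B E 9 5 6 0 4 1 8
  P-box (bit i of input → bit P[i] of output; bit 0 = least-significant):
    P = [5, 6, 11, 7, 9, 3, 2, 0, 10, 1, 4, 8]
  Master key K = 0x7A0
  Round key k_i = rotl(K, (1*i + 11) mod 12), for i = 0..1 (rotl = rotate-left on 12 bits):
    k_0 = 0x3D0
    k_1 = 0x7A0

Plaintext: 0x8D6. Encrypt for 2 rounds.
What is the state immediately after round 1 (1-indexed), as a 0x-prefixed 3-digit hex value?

s_0 = plaintext = 0x8D6
s_1 = Round(s_0, k_0) = 0xA66
s_2 = Round(s_1, k_1) = 0x915

0xA66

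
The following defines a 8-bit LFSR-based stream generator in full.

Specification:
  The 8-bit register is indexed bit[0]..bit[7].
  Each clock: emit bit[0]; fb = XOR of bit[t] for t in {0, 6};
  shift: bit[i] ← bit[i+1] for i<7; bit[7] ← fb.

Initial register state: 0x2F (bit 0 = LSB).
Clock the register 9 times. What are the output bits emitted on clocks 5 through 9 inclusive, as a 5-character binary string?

reg_0 = 0x2F
clock 1: out=1, reg = 0x97
clock 2: out=1, reg = 0xCB
clock 3: out=1, reg = 0x65
clock 4: out=1, reg = 0x32
clock 5: out=0, reg = 0x19
clock 6: out=1, reg = 0x8C
clock 7: out=0, reg = 0x46
clock 8: out=0, reg = 0xA3
clock 9: out=1, reg = 0xD1

01001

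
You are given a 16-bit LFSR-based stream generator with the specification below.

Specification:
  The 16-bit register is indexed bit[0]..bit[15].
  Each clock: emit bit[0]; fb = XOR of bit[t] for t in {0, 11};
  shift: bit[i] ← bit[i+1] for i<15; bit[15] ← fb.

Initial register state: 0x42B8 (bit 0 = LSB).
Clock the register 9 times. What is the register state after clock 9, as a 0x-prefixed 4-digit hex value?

0x5821

reg_0 = 0x42B8
clock 1: out=0, reg = 0x215C
clock 2: out=0, reg = 0x10AE
clock 3: out=0, reg = 0x0857
clock 4: out=1, reg = 0x042B
clock 5: out=1, reg = 0x8215
clock 6: out=1, reg = 0xC10A
clock 7: out=0, reg = 0x6085
clock 8: out=1, reg = 0xB042
clock 9: out=0, reg = 0x5821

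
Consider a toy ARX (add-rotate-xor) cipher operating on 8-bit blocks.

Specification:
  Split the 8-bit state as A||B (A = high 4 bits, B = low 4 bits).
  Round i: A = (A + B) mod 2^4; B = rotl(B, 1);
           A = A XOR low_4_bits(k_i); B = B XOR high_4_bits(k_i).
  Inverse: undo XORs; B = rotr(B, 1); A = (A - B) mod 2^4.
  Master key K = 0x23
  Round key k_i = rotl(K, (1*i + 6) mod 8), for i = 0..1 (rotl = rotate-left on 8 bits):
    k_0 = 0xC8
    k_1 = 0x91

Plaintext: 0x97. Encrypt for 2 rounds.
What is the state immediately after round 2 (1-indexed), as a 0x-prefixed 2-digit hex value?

s_0 = plaintext = 0x97
s_1 = Round(s_0, k_0) = 0x82
s_2 = Round(s_1, k_1) = 0xBD

0xBD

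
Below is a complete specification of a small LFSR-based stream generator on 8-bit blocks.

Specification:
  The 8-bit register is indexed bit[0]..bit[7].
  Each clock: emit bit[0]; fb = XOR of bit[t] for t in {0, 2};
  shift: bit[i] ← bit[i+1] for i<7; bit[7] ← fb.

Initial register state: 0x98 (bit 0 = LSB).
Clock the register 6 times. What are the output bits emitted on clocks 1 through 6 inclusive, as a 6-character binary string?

000110

reg_0 = 0x98
clock 1: out=0, reg = 0x4C
clock 2: out=0, reg = 0xA6
clock 3: out=0, reg = 0xD3
clock 4: out=1, reg = 0xE9
clock 5: out=1, reg = 0xF4
clock 6: out=0, reg = 0xFA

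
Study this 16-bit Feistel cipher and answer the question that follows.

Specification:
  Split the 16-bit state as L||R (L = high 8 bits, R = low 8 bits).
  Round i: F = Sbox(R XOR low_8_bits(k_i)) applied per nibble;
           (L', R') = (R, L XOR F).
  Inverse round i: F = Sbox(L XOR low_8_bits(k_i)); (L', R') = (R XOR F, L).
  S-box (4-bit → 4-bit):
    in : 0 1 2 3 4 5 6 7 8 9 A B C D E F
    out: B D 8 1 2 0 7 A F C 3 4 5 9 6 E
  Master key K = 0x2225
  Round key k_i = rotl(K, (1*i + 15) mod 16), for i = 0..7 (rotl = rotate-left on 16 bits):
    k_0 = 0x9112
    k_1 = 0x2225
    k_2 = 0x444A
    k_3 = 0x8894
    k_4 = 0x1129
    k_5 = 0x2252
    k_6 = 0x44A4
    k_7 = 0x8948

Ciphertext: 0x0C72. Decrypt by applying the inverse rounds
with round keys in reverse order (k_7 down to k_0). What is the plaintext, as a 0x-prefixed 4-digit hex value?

s_0 = ciphertext = 0x0C72
s_1 = InvRound(s_0, k_7) = 0x500C
s_2 = InvRound(s_1, k_6) = 0xEE50
s_3 = InvRound(s_2, k_5) = 0x15EE
s_4 = InvRound(s_3, k_4) = 0xFB15
s_5 = InvRound(s_4, k_3) = 0x6BFB
s_6 = InvRound(s_5, k_2) = 0x766B
s_7 = InvRound(s_6, k_1) = 0x6A76
s_8 = InvRound(s_7, k_0) = 0xD96A

0xD96A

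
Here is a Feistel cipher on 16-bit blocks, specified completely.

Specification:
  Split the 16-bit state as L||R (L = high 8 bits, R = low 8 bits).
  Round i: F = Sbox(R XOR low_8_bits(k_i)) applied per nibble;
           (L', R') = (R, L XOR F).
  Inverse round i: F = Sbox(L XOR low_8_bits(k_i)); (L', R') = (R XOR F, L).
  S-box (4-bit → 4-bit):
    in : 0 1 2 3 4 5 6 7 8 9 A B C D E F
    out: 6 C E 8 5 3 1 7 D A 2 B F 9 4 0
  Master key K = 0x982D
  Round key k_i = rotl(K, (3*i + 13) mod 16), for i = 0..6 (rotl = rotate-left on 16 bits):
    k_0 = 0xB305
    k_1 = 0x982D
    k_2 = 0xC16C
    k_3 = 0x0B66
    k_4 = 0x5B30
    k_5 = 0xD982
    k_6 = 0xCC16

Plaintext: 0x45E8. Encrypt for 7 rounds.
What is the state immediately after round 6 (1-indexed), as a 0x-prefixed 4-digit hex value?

s_0 = plaintext = 0x45E8
s_1 = Round(s_0, k_0) = 0xE80C
s_2 = Round(s_1, k_1) = 0x0C04
s_3 = Round(s_2, k_2) = 0x0411
s_4 = Round(s_3, k_3) = 0x1173
s_5 = Round(s_4, k_4) = 0x7349
s_6 = Round(s_5, k_5) = 0x4988
s_7 = Round(s_6, k_6) = 0x88ED

0x4988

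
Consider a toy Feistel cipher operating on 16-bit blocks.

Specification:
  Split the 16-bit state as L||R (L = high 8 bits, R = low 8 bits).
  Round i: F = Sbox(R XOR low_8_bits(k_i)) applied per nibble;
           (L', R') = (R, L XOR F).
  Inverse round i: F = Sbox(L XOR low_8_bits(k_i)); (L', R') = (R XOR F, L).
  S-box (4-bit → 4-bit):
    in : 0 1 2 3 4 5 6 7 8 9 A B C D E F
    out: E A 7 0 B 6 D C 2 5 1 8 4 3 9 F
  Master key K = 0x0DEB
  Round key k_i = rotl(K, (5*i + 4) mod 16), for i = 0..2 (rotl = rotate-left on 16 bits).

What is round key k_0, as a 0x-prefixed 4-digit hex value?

0xDEB0

K = 0x0DEB
k_0 = rotl(K, (5*0+4) mod 16) = rotl(K, 4) = 0xDEB0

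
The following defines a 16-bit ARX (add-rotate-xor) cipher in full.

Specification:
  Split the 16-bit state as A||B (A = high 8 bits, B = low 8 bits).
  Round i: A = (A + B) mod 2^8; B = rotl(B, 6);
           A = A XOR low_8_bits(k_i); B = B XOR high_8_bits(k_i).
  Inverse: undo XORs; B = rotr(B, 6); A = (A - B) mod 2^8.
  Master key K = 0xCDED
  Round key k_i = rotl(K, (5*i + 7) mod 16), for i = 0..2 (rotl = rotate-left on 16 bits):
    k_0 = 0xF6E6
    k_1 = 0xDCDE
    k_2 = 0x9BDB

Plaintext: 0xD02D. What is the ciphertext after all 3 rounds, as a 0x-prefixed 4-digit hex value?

s_0 = plaintext = 0xD02D
s_1 = Round(s_0, k_0) = 0x1BBD
s_2 = Round(s_1, k_1) = 0x06B3
s_3 = Round(s_2, k_2) = 0x6277

0x6277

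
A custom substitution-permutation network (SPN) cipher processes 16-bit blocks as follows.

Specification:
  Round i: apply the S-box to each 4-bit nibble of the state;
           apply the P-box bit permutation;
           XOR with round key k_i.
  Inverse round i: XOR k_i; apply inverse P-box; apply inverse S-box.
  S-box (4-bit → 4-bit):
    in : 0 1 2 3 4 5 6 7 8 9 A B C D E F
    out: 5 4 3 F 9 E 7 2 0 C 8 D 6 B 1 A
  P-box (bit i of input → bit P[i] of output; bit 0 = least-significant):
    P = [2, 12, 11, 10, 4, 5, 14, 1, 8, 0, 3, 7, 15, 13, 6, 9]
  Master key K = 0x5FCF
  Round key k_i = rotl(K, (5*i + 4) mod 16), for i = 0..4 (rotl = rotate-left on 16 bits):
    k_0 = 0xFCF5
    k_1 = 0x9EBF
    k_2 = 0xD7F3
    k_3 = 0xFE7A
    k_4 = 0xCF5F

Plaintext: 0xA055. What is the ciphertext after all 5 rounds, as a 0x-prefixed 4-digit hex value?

0xD1D3

s_0 = plaintext = 0xA055
s_1 = Round(s_0, k_0) = 0xA3DF
s_2 = Round(s_1, k_1) = 0x8904
s_3 = Round(s_2, k_2) = 0x936F
s_4 = Round(s_3, k_3) = 0xA983
s_5 = Round(s_4, k_4) = 0xD1D3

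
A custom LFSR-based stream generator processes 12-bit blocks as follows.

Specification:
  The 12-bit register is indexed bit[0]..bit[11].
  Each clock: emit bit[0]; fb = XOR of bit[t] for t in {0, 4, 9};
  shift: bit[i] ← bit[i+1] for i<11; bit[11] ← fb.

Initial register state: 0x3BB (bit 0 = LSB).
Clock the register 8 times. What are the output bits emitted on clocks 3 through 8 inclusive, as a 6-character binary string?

011101

reg_0 = 0x3BB
clock 1: out=1, reg = 0x9DD
clock 2: out=1, reg = 0x4EE
clock 3: out=0, reg = 0x277
clock 4: out=1, reg = 0x93B
clock 5: out=1, reg = 0x49D
clock 6: out=1, reg = 0x24E
clock 7: out=0, reg = 0x927
clock 8: out=1, reg = 0xC93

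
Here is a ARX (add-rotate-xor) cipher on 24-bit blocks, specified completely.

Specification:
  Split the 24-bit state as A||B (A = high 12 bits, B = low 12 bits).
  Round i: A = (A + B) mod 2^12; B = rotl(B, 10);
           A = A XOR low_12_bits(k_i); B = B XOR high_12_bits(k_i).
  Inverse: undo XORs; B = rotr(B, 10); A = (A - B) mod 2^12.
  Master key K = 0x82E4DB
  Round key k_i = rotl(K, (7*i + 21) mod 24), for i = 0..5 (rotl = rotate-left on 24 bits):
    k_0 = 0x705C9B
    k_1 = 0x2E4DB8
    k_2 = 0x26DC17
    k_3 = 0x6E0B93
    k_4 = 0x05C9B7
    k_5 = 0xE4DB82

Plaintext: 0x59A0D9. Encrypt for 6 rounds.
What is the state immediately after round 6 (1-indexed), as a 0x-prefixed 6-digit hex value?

0x5DA7F3

s_0 = plaintext = 0x59A0D9
s_1 = Round(s_0, k_0) = 0xAE8333
s_2 = Round(s_1, k_1) = 0x3A3E28
s_3 = Round(s_2, k_2) = 0xDDC1E7
s_4 = Round(s_3, k_3) = 0x450A99
s_5 = Round(s_4, k_4) = 0x75E6FA
s_6 = Round(s_5, k_5) = 0x5DA7F3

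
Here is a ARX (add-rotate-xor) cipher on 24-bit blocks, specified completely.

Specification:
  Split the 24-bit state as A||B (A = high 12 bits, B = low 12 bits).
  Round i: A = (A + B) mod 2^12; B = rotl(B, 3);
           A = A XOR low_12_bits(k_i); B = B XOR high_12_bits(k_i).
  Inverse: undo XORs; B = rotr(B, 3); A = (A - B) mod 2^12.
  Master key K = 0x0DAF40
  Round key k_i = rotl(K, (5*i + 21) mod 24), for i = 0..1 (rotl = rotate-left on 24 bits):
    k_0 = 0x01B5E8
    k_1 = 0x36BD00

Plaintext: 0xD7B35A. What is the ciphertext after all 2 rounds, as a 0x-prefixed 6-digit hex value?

0xD0753E

s_0 = plaintext = 0xD7B35A
s_1 = Round(s_0, k_0) = 0x53DACA
s_2 = Round(s_1, k_1) = 0xD0753E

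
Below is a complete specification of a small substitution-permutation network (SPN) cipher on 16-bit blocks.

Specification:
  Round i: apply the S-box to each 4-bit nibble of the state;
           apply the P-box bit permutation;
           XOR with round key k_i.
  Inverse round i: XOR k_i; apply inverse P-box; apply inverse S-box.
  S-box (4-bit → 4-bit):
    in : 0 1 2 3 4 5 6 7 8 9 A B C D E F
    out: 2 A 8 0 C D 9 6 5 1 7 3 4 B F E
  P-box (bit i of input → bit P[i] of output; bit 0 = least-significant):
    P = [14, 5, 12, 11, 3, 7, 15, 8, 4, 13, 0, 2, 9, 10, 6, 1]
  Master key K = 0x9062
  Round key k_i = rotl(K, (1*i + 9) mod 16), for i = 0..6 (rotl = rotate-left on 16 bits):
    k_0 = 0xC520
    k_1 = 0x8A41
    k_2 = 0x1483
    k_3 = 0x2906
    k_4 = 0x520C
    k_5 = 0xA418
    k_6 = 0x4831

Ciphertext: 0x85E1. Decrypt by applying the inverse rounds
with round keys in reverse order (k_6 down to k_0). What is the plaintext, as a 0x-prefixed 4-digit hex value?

s_0 = ciphertext = 0x85E1
s_1 = InvRound(s_0, k_6) = 0x79F6
s_2 = InvRound(s_1, k_5) = 0xF2EE
s_3 = InvRound(s_2, k_4) = 0x4070
s_4 = InvRound(s_3, k_3) = 0x4D2D
s_5 = InvRound(s_4, k_2) = 0x22DE
s_6 = InvRound(s_5, k_1) = 0x2EA2
s_7 = InvRound(s_6, k_0) = 0x60F6

0x60F6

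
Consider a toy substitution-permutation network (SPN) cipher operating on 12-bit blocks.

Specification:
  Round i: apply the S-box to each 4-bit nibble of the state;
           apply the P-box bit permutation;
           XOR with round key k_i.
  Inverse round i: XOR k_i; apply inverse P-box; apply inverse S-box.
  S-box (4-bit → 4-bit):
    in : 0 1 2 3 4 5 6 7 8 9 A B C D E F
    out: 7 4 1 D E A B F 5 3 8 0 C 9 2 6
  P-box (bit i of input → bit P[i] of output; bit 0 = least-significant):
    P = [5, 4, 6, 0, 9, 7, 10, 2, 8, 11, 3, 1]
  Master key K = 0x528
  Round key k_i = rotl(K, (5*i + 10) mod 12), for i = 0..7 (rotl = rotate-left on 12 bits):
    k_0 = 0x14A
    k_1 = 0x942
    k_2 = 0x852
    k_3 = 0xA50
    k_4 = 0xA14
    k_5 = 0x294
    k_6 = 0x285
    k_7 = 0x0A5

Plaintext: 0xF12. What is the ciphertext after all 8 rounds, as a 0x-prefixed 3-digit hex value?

0x9FD

s_0 = plaintext = 0xF12
s_1 = Round(s_0, k_0) = 0xD62
s_2 = Round(s_1, k_1) = 0xAE4
s_3 = Round(s_2, k_2) = 0x881
s_4 = Round(s_3, k_3) = 0xD18
s_5 = Round(s_4, k_4) = 0xF76
s_6 = Round(s_5, k_5) = 0xC29
s_7 = Round(s_6, k_6) = 0x0BF
s_8 = Round(s_7, k_7) = 0x9FD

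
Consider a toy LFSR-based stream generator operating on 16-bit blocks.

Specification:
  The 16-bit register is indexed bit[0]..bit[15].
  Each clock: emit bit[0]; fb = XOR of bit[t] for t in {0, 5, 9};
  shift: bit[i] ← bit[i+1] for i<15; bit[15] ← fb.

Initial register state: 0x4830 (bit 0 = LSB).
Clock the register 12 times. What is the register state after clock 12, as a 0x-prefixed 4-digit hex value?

0x8D54

reg_0 = 0x4830
clock 1: out=0, reg = 0xA418
clock 2: out=0, reg = 0x520C
clock 3: out=0, reg = 0xA906
clock 4: out=0, reg = 0x5483
clock 5: out=1, reg = 0xAA41
clock 6: out=1, reg = 0x5520
clock 7: out=0, reg = 0xAA90
clock 8: out=0, reg = 0xD548
clock 9: out=0, reg = 0x6AA4
clock 10: out=0, reg = 0x3552
clock 11: out=0, reg = 0x1AA9
clock 12: out=1, reg = 0x8D54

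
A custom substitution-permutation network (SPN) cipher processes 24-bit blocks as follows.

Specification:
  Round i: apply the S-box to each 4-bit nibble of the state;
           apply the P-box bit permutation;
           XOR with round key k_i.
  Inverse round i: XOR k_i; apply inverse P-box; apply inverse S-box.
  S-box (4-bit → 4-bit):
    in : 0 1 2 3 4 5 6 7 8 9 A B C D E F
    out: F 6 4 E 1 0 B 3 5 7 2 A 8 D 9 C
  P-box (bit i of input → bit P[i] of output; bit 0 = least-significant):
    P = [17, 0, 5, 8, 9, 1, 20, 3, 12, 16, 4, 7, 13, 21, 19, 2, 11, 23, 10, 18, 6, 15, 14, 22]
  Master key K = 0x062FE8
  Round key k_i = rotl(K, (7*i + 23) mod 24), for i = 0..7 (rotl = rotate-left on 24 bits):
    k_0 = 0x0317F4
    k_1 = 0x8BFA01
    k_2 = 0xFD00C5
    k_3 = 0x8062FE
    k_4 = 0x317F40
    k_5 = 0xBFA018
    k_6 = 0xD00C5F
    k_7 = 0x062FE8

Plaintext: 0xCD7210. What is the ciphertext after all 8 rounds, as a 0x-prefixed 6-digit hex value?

s_0 = plaintext = 0xCD7210
s_1 = Round(s_0, k_0) = 0x753AC7
s_2 = Round(s_1, k_1) = 0xA07A4C
s_3 = Round(s_2, k_2) = 0x58AFC5
s_4 = Round(s_3, k_3) = 0xA06E66
s_5 = Round(s_4, k_4) = 0x97C0CF
s_6 = Round(s_5, k_5) = 0x3E79E4
s_7 = Round(s_6, k_6) = 0xB7F647
s_8 = Round(s_7, k_7) = 0xCDB56D

0xCDB56D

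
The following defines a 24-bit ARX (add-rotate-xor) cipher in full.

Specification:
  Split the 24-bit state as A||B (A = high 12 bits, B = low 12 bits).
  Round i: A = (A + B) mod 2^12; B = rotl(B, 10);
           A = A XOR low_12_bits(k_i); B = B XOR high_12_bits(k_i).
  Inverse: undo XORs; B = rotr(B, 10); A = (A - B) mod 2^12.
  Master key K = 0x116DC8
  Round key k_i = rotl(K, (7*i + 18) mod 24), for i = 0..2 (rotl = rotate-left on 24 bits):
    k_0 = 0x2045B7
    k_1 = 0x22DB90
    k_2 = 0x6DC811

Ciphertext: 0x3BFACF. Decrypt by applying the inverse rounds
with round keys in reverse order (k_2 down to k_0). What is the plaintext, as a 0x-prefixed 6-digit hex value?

s_0 = ciphertext = 0x3BFACF
s_1 = InvRound(s_0, k_2) = 0xB5F04F
s_2 = InvRound(s_1, k_1) = 0x747988
s_3 = InvRound(s_2, k_0) = 0x4BEE32

0x4BEE32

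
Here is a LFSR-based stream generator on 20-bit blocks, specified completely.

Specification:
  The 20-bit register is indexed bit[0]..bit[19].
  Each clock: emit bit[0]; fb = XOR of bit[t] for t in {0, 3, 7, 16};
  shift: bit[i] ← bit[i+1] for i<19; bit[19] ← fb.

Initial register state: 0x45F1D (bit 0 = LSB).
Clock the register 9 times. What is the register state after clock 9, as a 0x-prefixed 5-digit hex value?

reg_0 = 0x45F1D
clock 1: out=1, reg = 0x22F8E
clock 2: out=0, reg = 0x117C7
clock 3: out=1, reg = 0x88BE3
clock 4: out=1, reg = 0x445F1
clock 5: out=1, reg = 0x222F8
clock 6: out=0, reg = 0x1117C
clock 7: out=0, reg = 0x088BE
clock 8: out=0, reg = 0x0445F
clock 9: out=1, reg = 0x0222F

0x0222F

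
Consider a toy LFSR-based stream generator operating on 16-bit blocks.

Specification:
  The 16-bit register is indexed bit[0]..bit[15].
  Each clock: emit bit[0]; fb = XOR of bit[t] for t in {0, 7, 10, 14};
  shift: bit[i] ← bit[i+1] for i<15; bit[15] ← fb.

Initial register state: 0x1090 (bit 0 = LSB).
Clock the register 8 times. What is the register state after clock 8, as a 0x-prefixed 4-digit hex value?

reg_0 = 0x1090
clock 1: out=0, reg = 0x8848
clock 2: out=0, reg = 0x4424
clock 3: out=0, reg = 0x2212
clock 4: out=0, reg = 0x1109
clock 5: out=1, reg = 0x8884
clock 6: out=0, reg = 0xC442
clock 7: out=0, reg = 0x6221
clock 8: out=1, reg = 0x3110

0x3110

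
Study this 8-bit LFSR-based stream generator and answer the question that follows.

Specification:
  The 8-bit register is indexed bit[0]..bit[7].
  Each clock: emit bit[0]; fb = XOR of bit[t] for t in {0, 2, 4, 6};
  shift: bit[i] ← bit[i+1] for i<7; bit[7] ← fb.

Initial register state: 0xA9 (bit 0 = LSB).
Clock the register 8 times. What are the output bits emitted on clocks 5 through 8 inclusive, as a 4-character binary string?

0101

reg_0 = 0xA9
clock 1: out=1, reg = 0xD4
clock 2: out=0, reg = 0xEA
clock 3: out=0, reg = 0xF5
clock 4: out=1, reg = 0x7A
clock 5: out=0, reg = 0x3D
clock 6: out=1, reg = 0x9E
clock 7: out=0, reg = 0x4F
clock 8: out=1, reg = 0xA7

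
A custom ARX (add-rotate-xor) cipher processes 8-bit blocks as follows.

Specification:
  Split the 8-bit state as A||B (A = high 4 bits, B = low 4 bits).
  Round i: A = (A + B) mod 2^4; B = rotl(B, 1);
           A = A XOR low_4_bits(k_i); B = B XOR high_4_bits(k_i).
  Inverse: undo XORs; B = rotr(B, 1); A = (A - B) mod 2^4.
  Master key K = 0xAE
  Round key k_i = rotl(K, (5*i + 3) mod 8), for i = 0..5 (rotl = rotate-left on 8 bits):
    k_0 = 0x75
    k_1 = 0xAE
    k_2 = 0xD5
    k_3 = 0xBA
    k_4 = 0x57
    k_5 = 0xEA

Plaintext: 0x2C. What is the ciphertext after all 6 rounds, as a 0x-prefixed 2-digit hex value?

s_0 = plaintext = 0x2C
s_1 = Round(s_0, k_0) = 0xBE
s_2 = Round(s_1, k_1) = 0x77
s_3 = Round(s_2, k_2) = 0xB3
s_4 = Round(s_3, k_3) = 0x4D
s_5 = Round(s_4, k_4) = 0x6E
s_6 = Round(s_5, k_5) = 0xE3

0xE3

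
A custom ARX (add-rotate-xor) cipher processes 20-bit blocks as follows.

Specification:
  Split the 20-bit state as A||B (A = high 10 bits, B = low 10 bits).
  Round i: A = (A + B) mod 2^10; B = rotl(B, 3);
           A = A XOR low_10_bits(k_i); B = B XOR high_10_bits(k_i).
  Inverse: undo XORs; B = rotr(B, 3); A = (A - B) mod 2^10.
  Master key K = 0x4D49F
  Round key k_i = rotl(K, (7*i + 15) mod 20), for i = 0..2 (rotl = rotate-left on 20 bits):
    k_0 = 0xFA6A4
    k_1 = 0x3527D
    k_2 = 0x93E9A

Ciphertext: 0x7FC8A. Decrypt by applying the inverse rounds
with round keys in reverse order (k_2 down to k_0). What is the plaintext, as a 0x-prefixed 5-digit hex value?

s_0 = ciphertext = 0x7FC8A
s_1 = InvRound(s_0, k_2) = 0x236D8
s_2 = InvRound(s_1, k_1) = 0x2BE41
s_3 = InvRound(s_2, k_0) = 0x75835

0x75835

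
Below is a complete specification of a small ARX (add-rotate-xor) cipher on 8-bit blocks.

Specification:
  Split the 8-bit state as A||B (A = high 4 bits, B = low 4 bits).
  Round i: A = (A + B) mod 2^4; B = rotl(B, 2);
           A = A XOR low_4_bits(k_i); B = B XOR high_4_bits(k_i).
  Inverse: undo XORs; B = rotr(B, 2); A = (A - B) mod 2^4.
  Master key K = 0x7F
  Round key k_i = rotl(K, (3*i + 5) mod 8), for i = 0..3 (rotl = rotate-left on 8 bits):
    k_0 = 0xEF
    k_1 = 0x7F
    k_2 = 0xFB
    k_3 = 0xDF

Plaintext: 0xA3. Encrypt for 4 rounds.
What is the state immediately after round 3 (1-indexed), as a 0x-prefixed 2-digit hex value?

s_0 = plaintext = 0xA3
s_1 = Round(s_0, k_0) = 0x22
s_2 = Round(s_1, k_1) = 0xBF
s_3 = Round(s_2, k_2) = 0x10
s_4 = Round(s_3, k_3) = 0xED

0x10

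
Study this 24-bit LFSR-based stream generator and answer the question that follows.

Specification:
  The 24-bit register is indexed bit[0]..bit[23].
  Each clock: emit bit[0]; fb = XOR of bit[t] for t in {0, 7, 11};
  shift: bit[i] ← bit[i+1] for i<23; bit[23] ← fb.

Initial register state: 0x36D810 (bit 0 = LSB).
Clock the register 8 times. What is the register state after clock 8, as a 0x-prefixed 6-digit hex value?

reg_0 = 0x36D810
clock 1: out=0, reg = 0x9B6C08
clock 2: out=0, reg = 0xCDB604
clock 3: out=0, reg = 0x66DB02
clock 4: out=0, reg = 0xB36D81
clock 5: out=1, reg = 0xD9B6C0
clock 6: out=0, reg = 0xECDB60
clock 7: out=0, reg = 0xF66DB0
clock 8: out=0, reg = 0x7B36D8

0x7B36D8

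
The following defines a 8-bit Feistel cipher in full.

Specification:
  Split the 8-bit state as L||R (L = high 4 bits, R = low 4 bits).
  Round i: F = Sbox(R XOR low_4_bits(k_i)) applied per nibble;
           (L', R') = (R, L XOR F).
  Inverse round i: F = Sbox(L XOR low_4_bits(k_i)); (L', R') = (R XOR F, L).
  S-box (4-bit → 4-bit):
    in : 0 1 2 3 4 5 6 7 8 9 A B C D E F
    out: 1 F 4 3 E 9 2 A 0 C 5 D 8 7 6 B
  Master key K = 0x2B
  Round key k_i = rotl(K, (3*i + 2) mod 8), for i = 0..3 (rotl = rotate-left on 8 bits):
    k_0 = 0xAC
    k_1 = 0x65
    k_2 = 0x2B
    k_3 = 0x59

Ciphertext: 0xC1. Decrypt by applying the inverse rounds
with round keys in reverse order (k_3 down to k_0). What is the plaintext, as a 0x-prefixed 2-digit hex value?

0x0D

s_0 = ciphertext = 0xC1
s_1 = InvRound(s_0, k_3) = 0x8C
s_2 = InvRound(s_1, k_2) = 0xF8
s_3 = InvRound(s_2, k_1) = 0xDF
s_4 = InvRound(s_3, k_0) = 0x0D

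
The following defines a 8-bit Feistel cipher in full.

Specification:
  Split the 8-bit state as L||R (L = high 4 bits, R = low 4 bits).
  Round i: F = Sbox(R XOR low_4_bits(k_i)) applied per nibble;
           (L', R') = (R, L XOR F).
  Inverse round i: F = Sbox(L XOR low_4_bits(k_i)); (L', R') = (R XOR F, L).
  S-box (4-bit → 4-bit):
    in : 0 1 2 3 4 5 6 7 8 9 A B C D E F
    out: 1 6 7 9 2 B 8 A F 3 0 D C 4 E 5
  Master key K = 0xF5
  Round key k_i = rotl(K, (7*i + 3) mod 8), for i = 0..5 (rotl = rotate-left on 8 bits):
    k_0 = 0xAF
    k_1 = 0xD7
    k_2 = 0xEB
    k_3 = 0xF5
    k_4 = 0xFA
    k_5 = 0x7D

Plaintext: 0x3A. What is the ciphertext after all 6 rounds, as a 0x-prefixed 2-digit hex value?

s_0 = plaintext = 0x3A
s_1 = Round(s_0, k_0) = 0xA8
s_2 = Round(s_1, k_1) = 0x8F
s_3 = Round(s_2, k_2) = 0xFA
s_4 = Round(s_3, k_3) = 0xAA
s_5 = Round(s_4, k_4) = 0xAB
s_6 = Round(s_5, k_5) = 0xB2

0xB2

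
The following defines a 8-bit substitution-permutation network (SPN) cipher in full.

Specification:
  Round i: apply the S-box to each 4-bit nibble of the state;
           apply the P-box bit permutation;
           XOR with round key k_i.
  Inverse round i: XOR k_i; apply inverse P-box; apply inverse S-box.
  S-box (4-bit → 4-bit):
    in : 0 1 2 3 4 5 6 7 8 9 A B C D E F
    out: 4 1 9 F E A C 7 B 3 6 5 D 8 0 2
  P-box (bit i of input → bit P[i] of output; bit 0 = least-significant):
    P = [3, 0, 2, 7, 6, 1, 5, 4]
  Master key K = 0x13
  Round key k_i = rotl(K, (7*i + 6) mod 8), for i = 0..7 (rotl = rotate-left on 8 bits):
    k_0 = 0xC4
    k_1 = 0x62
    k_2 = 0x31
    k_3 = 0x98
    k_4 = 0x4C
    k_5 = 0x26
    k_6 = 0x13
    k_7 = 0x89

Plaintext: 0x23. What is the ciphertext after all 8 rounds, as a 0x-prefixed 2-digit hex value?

0x43

s_0 = plaintext = 0x23
s_1 = Round(s_0, k_0) = 0x19
s_2 = Round(s_1, k_1) = 0x2B
s_3 = Round(s_2, k_2) = 0x6D
s_4 = Round(s_3, k_3) = 0x28
s_5 = Round(s_4, k_4) = 0x95
s_6 = Round(s_5, k_5) = 0xE5
s_7 = Round(s_6, k_6) = 0x92
s_8 = Round(s_7, k_7) = 0x43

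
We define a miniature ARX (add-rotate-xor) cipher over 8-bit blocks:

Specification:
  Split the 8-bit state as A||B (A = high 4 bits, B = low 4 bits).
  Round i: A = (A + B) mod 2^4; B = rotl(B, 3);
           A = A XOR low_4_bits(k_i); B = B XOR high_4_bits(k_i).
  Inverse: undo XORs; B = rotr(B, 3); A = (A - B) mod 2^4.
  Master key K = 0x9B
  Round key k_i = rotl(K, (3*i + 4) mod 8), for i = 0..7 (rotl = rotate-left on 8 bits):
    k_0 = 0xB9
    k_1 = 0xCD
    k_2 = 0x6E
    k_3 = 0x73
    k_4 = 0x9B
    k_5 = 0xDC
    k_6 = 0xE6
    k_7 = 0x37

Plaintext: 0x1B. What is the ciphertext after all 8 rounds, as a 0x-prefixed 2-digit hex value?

s_0 = plaintext = 0x1B
s_1 = Round(s_0, k_0) = 0x56
s_2 = Round(s_1, k_1) = 0x6F
s_3 = Round(s_2, k_2) = 0xB9
s_4 = Round(s_3, k_3) = 0x7B
s_5 = Round(s_4, k_4) = 0x94
s_6 = Round(s_5, k_5) = 0x1F
s_7 = Round(s_6, k_6) = 0x61
s_8 = Round(s_7, k_7) = 0x0B

0x0B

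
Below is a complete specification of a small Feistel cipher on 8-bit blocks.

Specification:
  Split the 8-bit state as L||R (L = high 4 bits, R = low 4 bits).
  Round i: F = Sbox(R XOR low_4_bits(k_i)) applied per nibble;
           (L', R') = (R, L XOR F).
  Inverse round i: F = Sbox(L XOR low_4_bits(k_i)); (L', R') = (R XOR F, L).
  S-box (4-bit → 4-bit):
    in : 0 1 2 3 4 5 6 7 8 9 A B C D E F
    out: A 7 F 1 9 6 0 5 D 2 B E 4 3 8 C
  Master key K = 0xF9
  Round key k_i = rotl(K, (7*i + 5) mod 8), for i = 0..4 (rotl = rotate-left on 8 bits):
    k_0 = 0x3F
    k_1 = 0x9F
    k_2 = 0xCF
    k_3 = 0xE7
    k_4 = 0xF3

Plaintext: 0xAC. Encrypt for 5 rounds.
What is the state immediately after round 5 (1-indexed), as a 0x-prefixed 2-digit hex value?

s_0 = plaintext = 0xAC
s_1 = Round(s_0, k_0) = 0xCB
s_2 = Round(s_1, k_1) = 0xB5
s_3 = Round(s_2, k_2) = 0x50
s_4 = Round(s_3, k_3) = 0x00
s_5 = Round(s_4, k_4) = 0x01

0x01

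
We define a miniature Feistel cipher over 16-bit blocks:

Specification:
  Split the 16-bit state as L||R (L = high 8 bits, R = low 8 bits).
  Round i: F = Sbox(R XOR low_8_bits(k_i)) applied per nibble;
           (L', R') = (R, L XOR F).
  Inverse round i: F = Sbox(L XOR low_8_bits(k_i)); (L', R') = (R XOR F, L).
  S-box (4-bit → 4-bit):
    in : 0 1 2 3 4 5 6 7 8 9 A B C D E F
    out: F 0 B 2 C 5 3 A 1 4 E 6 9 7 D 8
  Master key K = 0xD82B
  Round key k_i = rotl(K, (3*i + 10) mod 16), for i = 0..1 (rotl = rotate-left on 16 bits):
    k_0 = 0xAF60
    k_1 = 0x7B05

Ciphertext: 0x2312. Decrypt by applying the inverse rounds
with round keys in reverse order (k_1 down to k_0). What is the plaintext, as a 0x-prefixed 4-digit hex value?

0xB3A1

s_0 = ciphertext = 0x2312
s_1 = InvRound(s_0, k_1) = 0xA123
s_2 = InvRound(s_1, k_0) = 0xB3A1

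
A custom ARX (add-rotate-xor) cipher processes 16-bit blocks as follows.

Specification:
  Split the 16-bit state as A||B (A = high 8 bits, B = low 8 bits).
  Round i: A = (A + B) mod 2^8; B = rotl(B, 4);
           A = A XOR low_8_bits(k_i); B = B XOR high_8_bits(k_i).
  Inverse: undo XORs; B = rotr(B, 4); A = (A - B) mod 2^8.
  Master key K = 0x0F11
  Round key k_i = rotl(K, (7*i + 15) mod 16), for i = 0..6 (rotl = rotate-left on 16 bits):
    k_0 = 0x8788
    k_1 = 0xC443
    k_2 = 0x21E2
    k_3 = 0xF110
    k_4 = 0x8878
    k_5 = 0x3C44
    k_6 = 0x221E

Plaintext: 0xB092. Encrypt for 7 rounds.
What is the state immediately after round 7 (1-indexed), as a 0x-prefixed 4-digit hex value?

s_0 = plaintext = 0xB092
s_1 = Round(s_0, k_0) = 0xCAAE
s_2 = Round(s_1, k_1) = 0x3B2E
s_3 = Round(s_2, k_2) = 0x8BC3
s_4 = Round(s_3, k_3) = 0x5ECD
s_5 = Round(s_4, k_4) = 0x5354
s_6 = Round(s_5, k_5) = 0xE379
s_7 = Round(s_6, k_6) = 0x42B5

0x42B5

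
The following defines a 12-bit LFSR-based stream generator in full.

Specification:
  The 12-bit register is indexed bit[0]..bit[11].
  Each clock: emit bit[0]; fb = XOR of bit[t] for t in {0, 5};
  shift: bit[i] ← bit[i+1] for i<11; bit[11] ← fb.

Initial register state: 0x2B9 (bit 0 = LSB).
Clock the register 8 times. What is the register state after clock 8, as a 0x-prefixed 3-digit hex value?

reg_0 = 0x2B9
clock 1: out=1, reg = 0x15C
clock 2: out=0, reg = 0x0AE
clock 3: out=0, reg = 0x857
clock 4: out=1, reg = 0xC2B
clock 5: out=1, reg = 0x615
clock 6: out=1, reg = 0xB0A
clock 7: out=0, reg = 0x585
clock 8: out=1, reg = 0xAC2

0xAC2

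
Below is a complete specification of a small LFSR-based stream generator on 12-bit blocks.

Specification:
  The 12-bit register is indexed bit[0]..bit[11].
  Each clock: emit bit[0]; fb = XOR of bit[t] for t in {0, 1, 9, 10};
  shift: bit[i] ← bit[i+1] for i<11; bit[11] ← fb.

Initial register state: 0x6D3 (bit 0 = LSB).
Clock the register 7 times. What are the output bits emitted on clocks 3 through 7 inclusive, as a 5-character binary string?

00101

reg_0 = 0x6D3
clock 1: out=1, reg = 0x369
clock 2: out=1, reg = 0x1B4
clock 3: out=0, reg = 0x0DA
clock 4: out=0, reg = 0x86D
clock 5: out=1, reg = 0xC36
clock 6: out=0, reg = 0x61B
clock 7: out=1, reg = 0x30D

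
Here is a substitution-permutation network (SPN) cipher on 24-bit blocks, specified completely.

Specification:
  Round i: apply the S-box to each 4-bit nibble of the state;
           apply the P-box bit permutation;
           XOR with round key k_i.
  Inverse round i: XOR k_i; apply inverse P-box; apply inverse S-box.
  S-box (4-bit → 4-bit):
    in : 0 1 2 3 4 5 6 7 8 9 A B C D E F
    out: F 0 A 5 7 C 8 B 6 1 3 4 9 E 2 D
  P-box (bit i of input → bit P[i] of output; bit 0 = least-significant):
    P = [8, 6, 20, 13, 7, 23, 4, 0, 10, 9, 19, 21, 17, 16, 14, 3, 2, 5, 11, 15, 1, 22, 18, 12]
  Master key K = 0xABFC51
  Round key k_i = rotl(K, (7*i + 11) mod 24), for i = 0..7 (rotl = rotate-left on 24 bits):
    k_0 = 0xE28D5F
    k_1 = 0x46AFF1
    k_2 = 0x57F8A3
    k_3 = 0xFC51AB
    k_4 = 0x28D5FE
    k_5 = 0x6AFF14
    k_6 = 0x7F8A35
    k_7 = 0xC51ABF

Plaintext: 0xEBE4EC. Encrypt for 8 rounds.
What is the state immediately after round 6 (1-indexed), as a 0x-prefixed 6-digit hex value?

s_0 = plaintext = 0xEBE4EC
s_1 = Round(s_0, k_0) = 0x2BA25F
s_2 = Round(s_1, k_1) = 0x3594E0
s_3 = Round(s_2, k_2) = 0xC957E1
s_4 = Round(s_3, k_3) = 0x5C07A5
s_5 = Round(s_4, k_4) = 0x9F2372
s_6 = Round(s_5, k_5) = 0xE353DB
s_7 = Round(s_6, k_6) = 0xA7C628
s_8 = Round(s_7, k_7) = 0x379AD0

0xE353DB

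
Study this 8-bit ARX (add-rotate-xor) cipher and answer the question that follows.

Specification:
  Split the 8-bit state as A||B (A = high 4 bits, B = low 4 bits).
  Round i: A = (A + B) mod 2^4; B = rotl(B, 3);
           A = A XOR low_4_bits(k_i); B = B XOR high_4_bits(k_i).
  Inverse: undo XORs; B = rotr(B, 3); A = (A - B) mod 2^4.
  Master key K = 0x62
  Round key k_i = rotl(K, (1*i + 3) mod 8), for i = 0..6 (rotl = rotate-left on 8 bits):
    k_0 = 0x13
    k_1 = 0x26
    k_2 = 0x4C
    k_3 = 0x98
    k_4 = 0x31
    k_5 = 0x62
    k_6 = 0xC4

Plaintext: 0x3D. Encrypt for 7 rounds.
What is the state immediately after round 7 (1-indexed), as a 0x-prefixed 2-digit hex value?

s_0 = plaintext = 0x3D
s_1 = Round(s_0, k_0) = 0x3F
s_2 = Round(s_1, k_1) = 0x4D
s_3 = Round(s_2, k_2) = 0xDA
s_4 = Round(s_3, k_3) = 0xFC
s_5 = Round(s_4, k_4) = 0xA5
s_6 = Round(s_5, k_5) = 0xDC
s_7 = Round(s_6, k_6) = 0xDA

0xDA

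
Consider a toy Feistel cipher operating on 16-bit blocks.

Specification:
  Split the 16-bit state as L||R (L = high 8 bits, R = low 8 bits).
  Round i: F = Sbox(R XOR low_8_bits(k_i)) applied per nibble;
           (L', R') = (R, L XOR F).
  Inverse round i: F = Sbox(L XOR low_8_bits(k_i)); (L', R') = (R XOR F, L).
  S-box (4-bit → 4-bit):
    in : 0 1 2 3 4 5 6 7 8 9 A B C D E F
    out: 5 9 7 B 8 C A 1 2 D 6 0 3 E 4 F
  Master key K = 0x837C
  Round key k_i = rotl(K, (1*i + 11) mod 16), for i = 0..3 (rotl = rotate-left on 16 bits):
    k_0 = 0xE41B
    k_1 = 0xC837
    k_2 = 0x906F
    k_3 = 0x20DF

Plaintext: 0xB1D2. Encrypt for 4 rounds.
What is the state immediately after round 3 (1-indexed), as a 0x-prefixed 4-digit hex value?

0xD282

s_0 = plaintext = 0xB1D2
s_1 = Round(s_0, k_0) = 0xD28C
s_2 = Round(s_1, k_1) = 0x8CD2
s_3 = Round(s_2, k_2) = 0xD282
s_4 = Round(s_3, k_3) = 0x821C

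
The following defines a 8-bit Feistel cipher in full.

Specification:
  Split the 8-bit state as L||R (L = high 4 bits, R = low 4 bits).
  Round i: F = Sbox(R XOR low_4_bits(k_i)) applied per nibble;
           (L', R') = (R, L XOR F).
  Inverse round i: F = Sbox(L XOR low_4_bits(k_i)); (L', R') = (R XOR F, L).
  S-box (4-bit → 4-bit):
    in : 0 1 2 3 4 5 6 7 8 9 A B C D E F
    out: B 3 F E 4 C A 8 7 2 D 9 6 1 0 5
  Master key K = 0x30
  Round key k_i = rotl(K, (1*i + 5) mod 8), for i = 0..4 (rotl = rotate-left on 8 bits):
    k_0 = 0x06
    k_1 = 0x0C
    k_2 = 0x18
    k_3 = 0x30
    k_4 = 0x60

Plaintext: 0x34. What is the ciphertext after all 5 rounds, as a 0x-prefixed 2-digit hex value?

0xBD

s_0 = plaintext = 0x34
s_1 = Round(s_0, k_0) = 0x4C
s_2 = Round(s_1, k_1) = 0xCF
s_3 = Round(s_2, k_2) = 0xF4
s_4 = Round(s_3, k_3) = 0x4B
s_5 = Round(s_4, k_4) = 0xBD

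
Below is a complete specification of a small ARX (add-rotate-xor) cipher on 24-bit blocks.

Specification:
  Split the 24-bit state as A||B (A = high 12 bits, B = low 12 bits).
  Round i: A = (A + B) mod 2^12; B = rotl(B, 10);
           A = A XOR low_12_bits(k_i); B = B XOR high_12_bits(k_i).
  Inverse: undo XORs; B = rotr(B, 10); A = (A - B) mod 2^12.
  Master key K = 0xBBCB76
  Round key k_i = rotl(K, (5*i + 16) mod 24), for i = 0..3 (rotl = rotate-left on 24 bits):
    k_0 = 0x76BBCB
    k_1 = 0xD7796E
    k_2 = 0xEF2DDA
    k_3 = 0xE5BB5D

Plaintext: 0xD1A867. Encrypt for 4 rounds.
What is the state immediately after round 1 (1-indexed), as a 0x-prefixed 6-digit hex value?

s_0 = plaintext = 0xD1A867
s_1 = Round(s_0, k_0) = 0xE4A972
s_2 = Round(s_1, k_1) = 0xED272B
s_3 = Round(s_2, k_2) = 0x827338
s_4 = Round(s_3, k_3) = 0x002E95

0xE4A972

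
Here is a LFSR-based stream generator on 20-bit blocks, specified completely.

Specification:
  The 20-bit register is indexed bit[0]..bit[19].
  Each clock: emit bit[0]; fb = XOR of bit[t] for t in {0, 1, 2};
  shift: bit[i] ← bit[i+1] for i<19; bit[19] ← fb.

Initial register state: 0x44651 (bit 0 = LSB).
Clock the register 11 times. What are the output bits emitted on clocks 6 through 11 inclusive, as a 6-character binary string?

reg_0 = 0x44651
clock 1: out=1, reg = 0xA2328
clock 2: out=0, reg = 0x51194
clock 3: out=0, reg = 0xA88CA
clock 4: out=0, reg = 0xD4465
clock 5: out=1, reg = 0x6A232
clock 6: out=0, reg = 0xB5119
clock 7: out=1, reg = 0xDA88C
clock 8: out=0, reg = 0xED446
clock 9: out=0, reg = 0x76A23
clock 10: out=1, reg = 0x3B511
clock 11: out=1, reg = 0x9DA88

010011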